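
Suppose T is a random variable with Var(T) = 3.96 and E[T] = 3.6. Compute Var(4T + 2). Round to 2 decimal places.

63.36

Var(4T + 2) = (4)²·Var(T) = 16·3.96 = 63.36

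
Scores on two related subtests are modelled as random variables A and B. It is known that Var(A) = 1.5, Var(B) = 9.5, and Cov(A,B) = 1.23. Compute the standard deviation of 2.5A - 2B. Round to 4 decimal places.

5.9224

Var(2.5A - 2B) = (2.5)²·Var(A) + (-2)²·Var(B) + 2·(2.5)·(-2)·Cov(A,B)
= 6.25·1.5 + 4·9.5 + -10·1.23 = 35.075
SD(2.5A - 2B) = √35.075 ≈ 5.9224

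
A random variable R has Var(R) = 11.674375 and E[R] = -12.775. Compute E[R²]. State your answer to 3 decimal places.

E[R²] = Var(R) + (E[R])² = 11.674375 + (-12.775)² = 174.875

174.875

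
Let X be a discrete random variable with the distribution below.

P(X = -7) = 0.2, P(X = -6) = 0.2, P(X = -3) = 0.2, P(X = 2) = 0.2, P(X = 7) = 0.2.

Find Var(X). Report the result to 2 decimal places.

27.44

E[X] = (-7)(0.2) + (-6)(0.2) + (-3)(0.2) + (2)(0.2) + (7)(0.2) = -1.4
E[X²] = (-7)²(0.2) + (-6)²(0.2) + (-3)²(0.2) + (2)²(0.2) + (7)²(0.2) = 29.4
Var(X) = E[X²] − (E[X])² = 29.4 − (-1.4)² = 27.44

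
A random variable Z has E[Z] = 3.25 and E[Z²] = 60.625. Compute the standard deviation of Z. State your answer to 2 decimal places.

V(Z) = 60.625 − (3.25)² = 50.0625
σ(Z) = √50.0625 ≈ 7.08

7.08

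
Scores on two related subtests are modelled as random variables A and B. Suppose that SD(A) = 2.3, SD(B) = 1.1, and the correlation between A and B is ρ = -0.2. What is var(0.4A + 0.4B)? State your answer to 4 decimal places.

var(A) = (2.3)² = 5.29;  var(B) = (1.1)² = 1.21
Cov(A,B) = ρ·SD(A)·SD(B) = -0.2·2.3·1.1 = -0.506
var(0.4A + 0.4B) = (0.4)²·var(A) + (0.4)²·var(B) + 2·(0.4)·(0.4)·Cov(A,B)
= 0.16·5.29 + 0.16·1.21 + 0.32·-0.506 = 0.87808

0.8781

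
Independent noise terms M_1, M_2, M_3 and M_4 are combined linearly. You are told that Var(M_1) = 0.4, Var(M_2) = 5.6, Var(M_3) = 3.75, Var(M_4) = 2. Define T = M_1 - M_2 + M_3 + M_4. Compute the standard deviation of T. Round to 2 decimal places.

By independence, Var(T) = (1)²Var(M_1) + (-1)²Var(M_2) + (1)²Var(M_3) + (1)²Var(M_4)
= (1)²·0.4 + (-1)²·5.6 + (1)²·3.75 + (1)²·2 = 11.75
σ(T) = √11.75 ≈ 3.43

3.43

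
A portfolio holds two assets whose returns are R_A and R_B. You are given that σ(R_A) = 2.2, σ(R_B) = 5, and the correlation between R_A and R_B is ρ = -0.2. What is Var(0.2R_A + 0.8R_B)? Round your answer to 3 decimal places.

Var(R_A) = (2.2)² = 4.84;  Var(R_B) = (5)² = 25
Cov(R_A,R_B) = ρ·σ(R_A)·σ(R_B) = -0.2·2.2·5 = -2.2
Var(0.2R_A + 0.8R_B) = (0.2)²·Var(R_A) + (0.8)²·Var(R_B) + 2·(0.2)·(0.8)·Cov(R_A,R_B)
= 0.04·4.84 + 0.64·25 + 0.32·-2.2 = 15.4896

15.490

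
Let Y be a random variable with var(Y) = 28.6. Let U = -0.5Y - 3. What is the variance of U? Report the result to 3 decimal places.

7.150

var(-0.5Y - 3) = (-0.5)²·var(Y) = 0.25·28.6 = 7.15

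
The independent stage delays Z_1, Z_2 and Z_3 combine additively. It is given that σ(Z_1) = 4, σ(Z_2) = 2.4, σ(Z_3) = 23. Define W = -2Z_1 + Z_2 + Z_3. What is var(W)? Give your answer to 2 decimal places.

var(Z_1) = 16, var(Z_2) = 5.76, var(Z_3) = 529
By independence, var(W) = (-2)²var(Z_1) + (1)²var(Z_2) + (1)²var(Z_3)
= (-2)²·16 + (1)²·5.76 + (1)²·529 = 598.76

598.76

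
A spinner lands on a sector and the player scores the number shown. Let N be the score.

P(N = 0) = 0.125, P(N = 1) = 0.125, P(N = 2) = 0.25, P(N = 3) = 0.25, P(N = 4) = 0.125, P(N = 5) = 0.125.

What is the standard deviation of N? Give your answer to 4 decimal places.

1.5000

E[N] = (0)(0.125) + (1)(0.125) + (2)(0.25) + (3)(0.25) + (4)(0.125) + (5)(0.125) = 2.5
E[N²] = (0)²(0.125) + (1)²(0.125) + (2)²(0.25) + (3)²(0.25) + (4)²(0.125) + (5)²(0.125) = 8.5
V(N) = E[N²] − (E[N])² = 8.5 − (2.5)² = 2.25
σ(N) = √2.25 ≈ 1.5000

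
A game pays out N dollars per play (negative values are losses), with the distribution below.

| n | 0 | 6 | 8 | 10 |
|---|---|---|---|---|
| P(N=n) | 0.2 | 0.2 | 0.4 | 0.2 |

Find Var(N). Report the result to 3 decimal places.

E[N] = (0)(0.2) + (6)(0.2) + (8)(0.4) + (10)(0.2) = 6.4
E[N²] = (0)²(0.2) + (6)²(0.2) + (8)²(0.4) + (10)²(0.2) = 52.8
Var(N) = E[N²] − (E[N])² = 52.8 − (6.4)² = 11.84

11.840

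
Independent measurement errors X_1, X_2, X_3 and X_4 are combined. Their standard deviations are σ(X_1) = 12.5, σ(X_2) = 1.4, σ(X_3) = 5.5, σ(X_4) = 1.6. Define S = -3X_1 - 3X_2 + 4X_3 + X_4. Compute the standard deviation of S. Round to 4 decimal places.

V(X_1) = 156.25, V(X_2) = 1.96, V(X_3) = 30.25, V(X_4) = 2.56
By independence, V(S) = (-3)²V(X_1) + (-3)²V(X_2) + (4)²V(X_3) + (1)²V(X_4)
= (-3)²·156.25 + (-3)²·1.96 + (4)²·30.25 + (1)²·2.56 = 1910.45
σ(S) = √1910.45 ≈ 43.7087

43.7087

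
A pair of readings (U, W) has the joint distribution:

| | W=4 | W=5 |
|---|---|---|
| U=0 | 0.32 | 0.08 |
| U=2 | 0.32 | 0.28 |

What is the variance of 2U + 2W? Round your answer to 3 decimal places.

5.786

E[U] = 1.2,  E[W] = 4.36,  E[UW] = 5.36
Var(U) = 2.4 − (1.2)² = 0.96;  Var(W) = 19.24 − (4.36)² = 0.2304
Cov(U,W) = 5.36 − (1.2)(4.36) = 0.128
Var(2U + 2W) = (2)²·0.96 + (2)²·0.2304 + 2·(2)·(2)·0.128 = 5.7856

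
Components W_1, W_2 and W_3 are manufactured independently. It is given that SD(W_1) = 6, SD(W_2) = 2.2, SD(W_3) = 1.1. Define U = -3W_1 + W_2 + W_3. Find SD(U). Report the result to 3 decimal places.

18.167

Var(W_1) = 36, Var(W_2) = 4.84, Var(W_3) = 1.21
By independence, Var(U) = (-3)²Var(W_1) + (1)²Var(W_2) + (1)²Var(W_3)
= (-3)²·36 + (1)²·4.84 + (1)²·1.21 = 330.05
SD(U) = √330.05 ≈ 18.167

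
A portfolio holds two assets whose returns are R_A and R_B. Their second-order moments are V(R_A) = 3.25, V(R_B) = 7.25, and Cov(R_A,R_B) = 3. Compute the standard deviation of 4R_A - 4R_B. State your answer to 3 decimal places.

V(4R_A - 4R_B) = (4)²·V(R_A) + (-4)²·V(R_B) + 2·(4)·(-4)·Cov(R_A,R_B)
= 16·3.25 + 16·7.25 + -32·3 = 72
SD(4R_A - 4R_B) = √72 ≈ 8.485

8.485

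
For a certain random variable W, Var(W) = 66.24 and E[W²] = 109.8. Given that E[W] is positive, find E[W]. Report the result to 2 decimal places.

6.60

(E[W])² = E[W²] − Var(W) = 109.8 − 66.24 = 43.56
E[W] = √43.56 = 6.6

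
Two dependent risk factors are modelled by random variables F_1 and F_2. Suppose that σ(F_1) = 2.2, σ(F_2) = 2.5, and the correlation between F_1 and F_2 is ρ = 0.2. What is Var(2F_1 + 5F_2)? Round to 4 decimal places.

197.6100

Var(F_1) = (2.2)² = 4.84;  Var(F_2) = (2.5)² = 6.25
cov(F_1,F_2) = ρ·σ(F_1)·σ(F_2) = 0.2·2.2·2.5 = 1.1
Var(2F_1 + 5F_2) = (2)²·Var(F_1) + (5)²·Var(F_2) + 2·(2)·(5)·cov(F_1,F_2)
= 4·4.84 + 25·6.25 + 20·1.1 = 197.61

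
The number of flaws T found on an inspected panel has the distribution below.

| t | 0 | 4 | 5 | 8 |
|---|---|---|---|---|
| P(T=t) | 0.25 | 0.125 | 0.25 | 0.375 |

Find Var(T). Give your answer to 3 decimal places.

9.688

E[T] = (0)(0.25) + (4)(0.125) + (5)(0.25) + (8)(0.375) = 4.75
E[T²] = (0)²(0.25) + (4)²(0.125) + (5)²(0.25) + (8)²(0.375) = 32.25
Var(T) = E[T²] − (E[T])² = 32.25 − (4.75)² = 9.6875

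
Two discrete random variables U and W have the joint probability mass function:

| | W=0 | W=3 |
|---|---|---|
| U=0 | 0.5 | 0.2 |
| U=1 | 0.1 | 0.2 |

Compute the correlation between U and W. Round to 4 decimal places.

E[U] = 0.3,  E[W] = 1.2
E[UW] = 0.6
Cov(U,W) = E[UW] − E[U]E[W] = 0.6 − (0.3)(1.2) = 0.24
Var(U) = 0.21,  Var(W) = 2.16
ρ = 0.24 / √(0.21·2.16) ≈ 0.3563

0.3563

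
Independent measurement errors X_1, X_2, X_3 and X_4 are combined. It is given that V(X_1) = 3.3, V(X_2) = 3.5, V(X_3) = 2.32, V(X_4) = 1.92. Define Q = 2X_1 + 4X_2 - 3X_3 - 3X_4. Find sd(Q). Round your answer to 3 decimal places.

By independence, V(Q) = (2)²V(X_1) + (4)²V(X_2) + (-3)²V(X_3) + (-3)²V(X_4)
= (2)²·3.3 + (4)²·3.5 + (-3)²·2.32 + (-3)²·1.92 = 107.36
sd(Q) = √107.36 ≈ 10.361

10.361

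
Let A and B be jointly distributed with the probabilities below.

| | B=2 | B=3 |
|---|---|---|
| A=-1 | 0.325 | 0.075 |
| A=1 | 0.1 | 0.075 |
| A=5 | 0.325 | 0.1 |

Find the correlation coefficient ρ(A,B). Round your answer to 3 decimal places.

0.021

E[A] = 1.9,  E[B] = 2.25
E[AB] = 4.3
Cov(A,B) = E[AB] − E[A]E[B] = 4.3 − (1.9)(2.25) = 0.025
V(A) = 7.59,  V(B) = 0.1875
ρ = 0.025 / √(7.59·0.1875) ≈ 0.021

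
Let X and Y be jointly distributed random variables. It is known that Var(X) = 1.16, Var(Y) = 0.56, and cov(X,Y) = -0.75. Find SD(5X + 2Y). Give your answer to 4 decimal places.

4.0299

Var(5X + 2Y) = (5)²·Var(X) + (2)²·Var(Y) + 2·(5)·(2)·cov(X,Y)
= 25·1.16 + 4·0.56 + 20·-0.75 = 16.24
SD(5X + 2Y) = √16.24 ≈ 4.0299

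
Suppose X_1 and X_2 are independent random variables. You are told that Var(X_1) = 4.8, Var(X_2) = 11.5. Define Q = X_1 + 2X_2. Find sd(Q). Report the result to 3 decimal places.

7.127

By independence, Var(Q) = (1)²Var(X_1) + (2)²Var(X_2)
= (1)²·4.8 + (2)²·11.5 = 50.8
sd(Q) = √50.8 ≈ 7.127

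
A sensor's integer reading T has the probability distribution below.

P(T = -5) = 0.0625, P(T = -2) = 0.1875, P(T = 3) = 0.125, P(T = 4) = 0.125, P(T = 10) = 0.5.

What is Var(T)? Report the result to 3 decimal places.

E[T] = (-5)(0.0625) + (-2)(0.1875) + (3)(0.125) + (4)(0.125) + (10)(0.5) = 5.1875
E[T²] = (-5)²(0.0625) + (-2)²(0.1875) + (3)²(0.125) + (4)²(0.125) + (10)²(0.5) = 55.4375
Var(T) = E[T²] − (E[T])² = 55.4375 − (5.1875)² = 28.52734375

28.527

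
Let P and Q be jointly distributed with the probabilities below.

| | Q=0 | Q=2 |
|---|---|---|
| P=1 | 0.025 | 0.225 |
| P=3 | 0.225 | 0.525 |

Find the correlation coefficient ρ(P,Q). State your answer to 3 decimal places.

E[P] = 2.5,  E[Q] = 1.5
E[PQ] = 3.6
Cov(P,Q) = E[PQ] − E[P]E[Q] = 3.6 − (2.5)(1.5) = -0.15
V(P) = 0.75,  V(Q) = 0.75
ρ = -0.15 / √(0.75·0.75) ≈ -0.200

-0.200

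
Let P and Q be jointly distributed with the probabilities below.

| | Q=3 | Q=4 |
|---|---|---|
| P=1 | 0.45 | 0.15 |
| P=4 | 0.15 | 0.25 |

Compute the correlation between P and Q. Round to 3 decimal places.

0.375

E[P] = 2.2,  E[Q] = 3.4
E[PQ] = 7.75
Cov(P,Q) = E[PQ] − E[P]E[Q] = 7.75 − (2.2)(3.4) = 0.27
Var(P) = 2.16,  Var(Q) = 0.24
ρ = 0.27 / √(2.16·0.24) ≈ 0.375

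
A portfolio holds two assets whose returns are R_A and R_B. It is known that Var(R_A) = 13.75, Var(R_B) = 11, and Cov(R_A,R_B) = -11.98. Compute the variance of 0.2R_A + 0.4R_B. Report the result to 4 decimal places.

0.3932

Var(0.2R_A + 0.4R_B) = (0.2)²·Var(R_A) + (0.4)²·Var(R_B) + 2·(0.2)·(0.4)·Cov(R_A,R_B)
= 0.04·13.75 + 0.16·11 + 0.16·-11.98 = 0.3932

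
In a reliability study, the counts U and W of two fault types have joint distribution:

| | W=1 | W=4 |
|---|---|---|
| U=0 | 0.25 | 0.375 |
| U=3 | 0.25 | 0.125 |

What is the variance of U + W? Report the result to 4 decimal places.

E[U] = 1.125,  E[W] = 2.5,  E[UW] = 2.25
V(U) = 3.375 − (1.125)² = 2.109375;  V(W) = 8.5 − (2.5)² = 2.25
Cov(U,W) = 2.25 − (1.125)(2.5) = -0.5625
V(U + W) = (1)²·2.109375 + (1)²·2.25 + 2·(1)·(1)·-0.5625 = 3.234375

3.2344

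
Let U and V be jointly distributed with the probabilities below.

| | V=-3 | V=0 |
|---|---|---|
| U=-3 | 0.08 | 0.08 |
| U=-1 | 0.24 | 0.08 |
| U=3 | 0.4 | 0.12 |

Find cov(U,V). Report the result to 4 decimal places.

-0.5184

E[U] = 0.76,  E[V] = -2.16
E[UV] = -2.16
cov(U,V) = E[UV] − E[U]E[V] = -2.16 − (0.76)(-2.16) = -0.5184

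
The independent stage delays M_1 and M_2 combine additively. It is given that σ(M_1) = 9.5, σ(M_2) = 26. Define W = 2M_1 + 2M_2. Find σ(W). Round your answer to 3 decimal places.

Var(M_1) = 90.25, Var(M_2) = 676
By independence, Var(W) = (2)²Var(M_1) + (2)²Var(M_2)
= (2)²·90.25 + (2)²·676 = 3065
σ(W) = √3065 ≈ 55.362

55.362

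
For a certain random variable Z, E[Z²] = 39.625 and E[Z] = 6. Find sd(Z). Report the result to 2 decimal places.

Var(Z) = 39.625 − (6)² = 3.625
sd(Z) = √3.625 ≈ 1.90

1.90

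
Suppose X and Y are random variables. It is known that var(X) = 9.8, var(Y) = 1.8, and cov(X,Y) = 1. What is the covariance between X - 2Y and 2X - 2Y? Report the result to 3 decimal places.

cov(X - 2Y, 2X - 2Y) = (1)(2)var(X) + (-2)(-2)var(Y) + [(1)(-2) + (-2)(2)]cov(X,Y)
= 2·9.8 + 4·1.8 + -6·1 = 20.8

20.800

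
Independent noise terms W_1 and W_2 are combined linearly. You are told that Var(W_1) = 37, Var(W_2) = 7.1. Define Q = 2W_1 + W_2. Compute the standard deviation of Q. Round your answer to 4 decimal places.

By independence, Var(Q) = (2)²Var(W_1) + (1)²Var(W_2)
= (2)²·37 + (1)²·7.1 = 155.1
SD(Q) = √155.1 ≈ 12.4539

12.4539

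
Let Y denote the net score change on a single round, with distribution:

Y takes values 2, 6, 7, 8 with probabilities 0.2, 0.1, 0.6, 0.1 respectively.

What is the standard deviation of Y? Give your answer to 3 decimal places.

2.049

E[Y] = (2)(0.2) + (6)(0.1) + (7)(0.6) + (8)(0.1) = 6
E[Y²] = (2)²(0.2) + (6)²(0.1) + (7)²(0.6) + (8)²(0.1) = 40.2
var(Y) = E[Y²] − (E[Y])² = 40.2 − (6)² = 4.2
σ(Y) = √4.2 ≈ 2.049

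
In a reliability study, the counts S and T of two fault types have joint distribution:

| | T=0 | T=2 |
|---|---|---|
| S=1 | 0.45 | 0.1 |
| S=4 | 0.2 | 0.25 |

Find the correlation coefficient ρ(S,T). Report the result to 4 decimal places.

E[S] = 2.35,  E[T] = 0.7
E[ST] = 2.2
Cov(S,T) = E[ST] − E[S]E[T] = 2.2 − (2.35)(0.7) = 0.555
var(S) = 2.2275,  var(T) = 0.91
ρ = 0.555 / √(2.2275·0.91) ≈ 0.3898

0.3898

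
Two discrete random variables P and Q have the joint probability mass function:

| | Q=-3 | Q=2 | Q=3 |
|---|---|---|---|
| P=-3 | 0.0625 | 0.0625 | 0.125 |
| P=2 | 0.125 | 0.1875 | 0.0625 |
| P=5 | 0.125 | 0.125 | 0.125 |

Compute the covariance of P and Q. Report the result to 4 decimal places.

-0.7188

E[P] = 1.875,  E[Q] = 0.75
E[PQ] = 0.6875
Cov(P,Q) = E[PQ] − E[P]E[Q] = 0.6875 − (1.875)(0.75) = -0.71875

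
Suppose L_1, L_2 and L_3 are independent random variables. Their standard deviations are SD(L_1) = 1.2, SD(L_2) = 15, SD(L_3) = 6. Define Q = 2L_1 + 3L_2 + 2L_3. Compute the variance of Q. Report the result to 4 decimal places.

V(L_1) = 1.44, V(L_2) = 225, V(L_3) = 36
By independence, V(Q) = (2)²V(L_1) + (3)²V(L_2) + (2)²V(L_3)
= (2)²·1.44 + (3)²·225 + (2)²·36 = 2174.76

2174.7600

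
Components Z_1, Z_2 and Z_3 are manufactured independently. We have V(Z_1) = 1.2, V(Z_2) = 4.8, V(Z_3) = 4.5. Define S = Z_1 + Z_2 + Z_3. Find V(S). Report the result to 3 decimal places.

By independence, V(S) = (1)²V(Z_1) + (1)²V(Z_2) + (1)²V(Z_3)
= (1)²·1.2 + (1)²·4.8 + (1)²·4.5 = 10.5

10.500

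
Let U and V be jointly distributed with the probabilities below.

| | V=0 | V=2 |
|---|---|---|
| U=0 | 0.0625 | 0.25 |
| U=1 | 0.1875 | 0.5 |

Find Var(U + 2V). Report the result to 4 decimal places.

E[U] = 0.6875,  E[V] = 1.5,  E[UV] = 1
Var(U) = 0.6875 − (0.6875)² = 0.21484375;  Var(V) = 3 − (1.5)² = 0.75
cov(U,V) = 1 − (0.6875)(1.5) = -0.03125
Var(U + 2V) = (1)²·0.21484375 + (2)²·0.75 + 2·(1)·(2)·-0.03125 = 3.08984375

3.0898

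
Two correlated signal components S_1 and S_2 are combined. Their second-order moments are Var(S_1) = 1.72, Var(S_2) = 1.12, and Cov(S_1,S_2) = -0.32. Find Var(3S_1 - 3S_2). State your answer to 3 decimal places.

Var(3S_1 - 3S_2) = (3)²·Var(S_1) + (-3)²·Var(S_2) + 2·(3)·(-3)·Cov(S_1,S_2)
= 9·1.72 + 9·1.12 + -18·-0.32 = 31.32

31.320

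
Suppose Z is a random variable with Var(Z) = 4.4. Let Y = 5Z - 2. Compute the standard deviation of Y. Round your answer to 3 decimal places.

Var(5Z - 2) = (5)²·4.4 = 110
SD(Y) = √110 ≈ 10.488

10.488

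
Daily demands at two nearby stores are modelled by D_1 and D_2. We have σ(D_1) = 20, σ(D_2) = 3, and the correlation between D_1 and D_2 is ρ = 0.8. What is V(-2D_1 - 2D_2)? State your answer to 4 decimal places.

2020.0000

V(D_1) = (20)² = 400;  V(D_2) = (3)² = 9
cov(D_1,D_2) = ρ·σ(D_1)·σ(D_2) = 0.8·20·3 = 48
V(-2D_1 - 2D_2) = (-2)²·V(D_1) + (-2)²·V(D_2) + 2·(-2)·(-2)·cov(D_1,D_2)
= 4·400 + 4·9 + 8·48 = 2020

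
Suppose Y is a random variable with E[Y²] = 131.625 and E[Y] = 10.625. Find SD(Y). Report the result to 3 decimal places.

V(Y) = 131.625 − (10.625)² = 18.734375
SD(Y) = √18.734375 ≈ 4.328

4.328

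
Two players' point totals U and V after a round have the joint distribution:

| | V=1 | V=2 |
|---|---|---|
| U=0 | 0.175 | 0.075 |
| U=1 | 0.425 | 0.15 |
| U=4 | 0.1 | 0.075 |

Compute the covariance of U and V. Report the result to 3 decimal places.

E[U] = 1.275,  E[V] = 1.3
E[UV] = 1.725
cov(U,V) = E[UV] − E[U]E[V] = 1.725 − (1.275)(1.3) = 0.0675

0.068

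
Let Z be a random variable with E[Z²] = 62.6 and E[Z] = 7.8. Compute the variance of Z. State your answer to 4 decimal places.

1.7600

V(Z) = 62.6 − (7.8)² = 1.76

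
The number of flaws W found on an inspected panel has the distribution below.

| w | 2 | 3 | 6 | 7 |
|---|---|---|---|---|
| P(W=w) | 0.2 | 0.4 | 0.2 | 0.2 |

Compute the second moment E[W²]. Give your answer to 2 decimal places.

21.40

E[W²] = (2)²(0.2) + (3)²(0.4) + (6)²(0.2) + (7)²(0.2) = 21.4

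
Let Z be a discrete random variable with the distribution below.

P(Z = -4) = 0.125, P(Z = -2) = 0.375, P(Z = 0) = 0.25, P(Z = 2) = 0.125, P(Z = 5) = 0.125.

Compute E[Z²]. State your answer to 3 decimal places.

E[Z²] = (-4)²(0.125) + (-2)²(0.375) + (0)²(0.25) + (2)²(0.125) + (5)²(0.125) = 7.125

7.125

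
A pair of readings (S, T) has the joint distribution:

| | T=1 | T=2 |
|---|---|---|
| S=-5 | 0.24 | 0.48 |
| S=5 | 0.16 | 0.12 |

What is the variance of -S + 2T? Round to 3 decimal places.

E[S] = -2.2,  E[T] = 1.6,  E[ST] = -4
Var(S) = 25 − (-2.2)² = 20.16;  Var(T) = 2.8 − (1.6)² = 0.24
Cov(S,T) = -4 − (-2.2)(1.6) = -0.48
Var(-S + 2T) = (-1)²·20.16 + (2)²·0.24 + 2·(-1)·(2)·-0.48 = 23.04

23.040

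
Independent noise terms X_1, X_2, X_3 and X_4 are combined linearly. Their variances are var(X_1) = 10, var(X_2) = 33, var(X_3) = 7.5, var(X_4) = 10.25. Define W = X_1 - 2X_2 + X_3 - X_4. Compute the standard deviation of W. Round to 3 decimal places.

12.639

By independence, var(W) = (1)²var(X_1) + (-2)²var(X_2) + (1)²var(X_3) + (-1)²var(X_4)
= (1)²·10 + (-2)²·33 + (1)²·7.5 + (-1)²·10.25 = 159.75
SD(W) = √159.75 ≈ 12.639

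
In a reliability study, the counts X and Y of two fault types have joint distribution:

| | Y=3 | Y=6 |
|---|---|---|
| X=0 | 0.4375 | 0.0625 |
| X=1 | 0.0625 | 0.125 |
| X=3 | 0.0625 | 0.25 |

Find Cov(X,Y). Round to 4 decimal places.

1.1484

E[X] = 1.125,  E[Y] = 4.3125
E[XY] = 6
Cov(X,Y) = E[XY] − E[X]E[Y] = 6 − (1.125)(4.3125) = 1.1484375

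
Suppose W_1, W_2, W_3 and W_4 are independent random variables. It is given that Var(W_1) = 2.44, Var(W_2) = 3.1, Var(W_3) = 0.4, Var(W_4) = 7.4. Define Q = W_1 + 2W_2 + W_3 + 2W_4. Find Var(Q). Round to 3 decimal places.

44.840

By independence, Var(Q) = (1)²Var(W_1) + (2)²Var(W_2) + (1)²Var(W_3) + (2)²Var(W_4)
= (1)²·2.44 + (2)²·3.1 + (1)²·0.4 + (2)²·7.4 = 44.84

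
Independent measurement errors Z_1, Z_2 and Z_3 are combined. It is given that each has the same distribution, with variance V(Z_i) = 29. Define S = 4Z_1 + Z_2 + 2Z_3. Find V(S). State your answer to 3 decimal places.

609.000

By independence, V(S) = (4)²V(Z_1) + (1)²V(Z_2) + (2)²V(Z_3)
= (4)²·29 + (1)²·29 + (2)²·29 = 609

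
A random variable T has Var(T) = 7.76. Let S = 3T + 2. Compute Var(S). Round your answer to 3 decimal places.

Var(3T + 2) = (3)²·Var(T) = 9·7.76 = 69.84

69.840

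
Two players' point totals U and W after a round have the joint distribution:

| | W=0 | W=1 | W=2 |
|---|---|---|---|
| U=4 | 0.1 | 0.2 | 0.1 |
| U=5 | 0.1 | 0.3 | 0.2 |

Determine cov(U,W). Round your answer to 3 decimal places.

E[U] = 4.6,  E[W] = 1.1
E[UW] = 5.1
cov(U,W) = E[UW] − E[U]E[W] = 5.1 − (4.6)(1.1) = 0.04

0.040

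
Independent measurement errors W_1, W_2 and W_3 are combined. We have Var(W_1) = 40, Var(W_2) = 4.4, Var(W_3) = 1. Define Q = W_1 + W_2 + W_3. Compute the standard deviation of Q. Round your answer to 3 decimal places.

6.738

By independence, Var(Q) = (1)²Var(W_1) + (1)²Var(W_2) + (1)²Var(W_3)
= (1)²·40 + (1)²·4.4 + (1)²·1 = 45.4
sd(Q) = √45.4 ≈ 6.738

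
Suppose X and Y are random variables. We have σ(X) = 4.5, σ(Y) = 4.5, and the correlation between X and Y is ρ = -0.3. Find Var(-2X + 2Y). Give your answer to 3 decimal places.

210.600

Var(X) = (4.5)² = 20.25;  Var(Y) = (4.5)² = 20.25
Cov(X,Y) = ρ·σ(X)·σ(Y) = -0.3·4.5·4.5 = -6.075
Var(-2X + 2Y) = (-2)²·Var(X) + (2)²·Var(Y) + 2·(-2)·(2)·Cov(X,Y)
= 4·20.25 + 4·20.25 + -8·-6.075 = 210.6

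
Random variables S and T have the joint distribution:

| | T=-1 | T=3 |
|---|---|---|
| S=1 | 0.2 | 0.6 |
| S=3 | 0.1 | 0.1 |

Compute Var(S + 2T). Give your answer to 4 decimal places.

12.8000

E[S] = 1.4,  E[T] = 1.8,  E[ST] = 2.2
Var(S) = 2.6 − (1.4)² = 0.64;  Var(T) = 6.6 − (1.8)² = 3.36
cov(S,T) = 2.2 − (1.4)(1.8) = -0.32
Var(S + 2T) = (1)²·0.64 + (2)²·3.36 + 2·(1)·(2)·-0.32 = 12.8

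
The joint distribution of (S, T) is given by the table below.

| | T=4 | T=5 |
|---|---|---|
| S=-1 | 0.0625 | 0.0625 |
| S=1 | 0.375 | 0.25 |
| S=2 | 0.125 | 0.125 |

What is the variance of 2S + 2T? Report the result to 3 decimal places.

E[S] = 1,  E[T] = 4.4375,  E[ST] = 4.4375
V(S) = 1.75 − (1)² = 0.75;  V(T) = 19.9375 − (4.4375)² = 0.24609375
Cov(S,T) = 4.4375 − (1)(4.4375) = 0
V(2S + 2T) = (2)²·0.75 + (2)²·0.24609375 + 2·(2)·(2)·0 = 3.984375

3.984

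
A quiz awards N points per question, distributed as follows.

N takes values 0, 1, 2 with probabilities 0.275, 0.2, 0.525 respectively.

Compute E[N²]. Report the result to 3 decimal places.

E[N²] = (0)²(0.275) + (1)²(0.2) + (2)²(0.525) = 2.3

2.300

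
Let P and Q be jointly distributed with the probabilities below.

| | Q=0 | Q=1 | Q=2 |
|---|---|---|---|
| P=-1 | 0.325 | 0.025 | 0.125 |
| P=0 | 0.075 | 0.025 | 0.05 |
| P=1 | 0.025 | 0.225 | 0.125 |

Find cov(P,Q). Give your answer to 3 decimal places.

E[P] = -0.1,  E[Q] = 0.875
E[PQ] = 0.2
cov(P,Q) = E[PQ] − E[P]E[Q] = 0.2 − (-0.1)(0.875) = 0.2875

0.288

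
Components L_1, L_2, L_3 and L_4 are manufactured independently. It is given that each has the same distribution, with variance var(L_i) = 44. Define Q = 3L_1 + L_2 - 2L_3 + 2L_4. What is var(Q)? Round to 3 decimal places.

By independence, var(Q) = (3)²var(L_1) + (1)²var(L_2) + (-2)²var(L_3) + (2)²var(L_4)
= (3)²·44 + (1)²·44 + (-2)²·44 + (2)²·44 = 792

792.000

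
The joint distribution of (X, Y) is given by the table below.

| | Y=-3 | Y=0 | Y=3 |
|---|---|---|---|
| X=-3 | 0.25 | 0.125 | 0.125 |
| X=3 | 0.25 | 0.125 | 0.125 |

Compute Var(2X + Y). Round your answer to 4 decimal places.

42.1875

E[X] = 0,  E[Y] = -0.75,  E[XY] = 0
Var(X) = 9 − (0)² = 9;  Var(Y) = 6.75 − (-0.75)² = 6.1875
Cov(X,Y) = 0 − (0)(-0.75) = 0
Var(2X + Y) = (2)²·9 + (1)²·6.1875 + 2·(2)·(1)·0 = 42.1875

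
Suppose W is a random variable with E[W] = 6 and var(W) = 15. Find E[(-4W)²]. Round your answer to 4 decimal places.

816.0000

E[-4W] = -4·6 = -24
var(-4W) = (-4)²·15 = 240
E[(-4W)²] = var((-4W)) + (E[(-4W)])² = 240 + (-24)² = 816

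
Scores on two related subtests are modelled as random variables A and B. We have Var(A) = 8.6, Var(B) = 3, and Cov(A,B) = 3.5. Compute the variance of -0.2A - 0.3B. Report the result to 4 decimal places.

Var(-0.2A - 0.3B) = (-0.2)²·Var(A) + (-0.3)²·Var(B) + 2·(-0.2)·(-0.3)·Cov(A,B)
= 0.04·8.6 + 0.09·3 + 0.12·3.5 = 1.034

1.0340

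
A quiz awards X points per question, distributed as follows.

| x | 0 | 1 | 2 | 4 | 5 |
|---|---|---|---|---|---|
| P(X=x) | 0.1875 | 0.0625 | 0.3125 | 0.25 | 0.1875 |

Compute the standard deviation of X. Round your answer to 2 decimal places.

E[X] = (0)(0.1875) + (1)(0.0625) + (2)(0.3125) + (4)(0.25) + (5)(0.1875) = 2.625
E[X²] = (0)²(0.1875) + (1)²(0.0625) + (2)²(0.3125) + (4)²(0.25) + (5)²(0.1875) = 10
Var(X) = E[X²] − (E[X])² = 10 − (2.625)² = 3.109375
σ(X) = √3.109375 ≈ 1.76

1.76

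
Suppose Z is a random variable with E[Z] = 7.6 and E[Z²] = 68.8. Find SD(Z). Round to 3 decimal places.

3.323

var(Z) = 68.8 − (7.6)² = 11.04
SD(Z) = √11.04 ≈ 3.323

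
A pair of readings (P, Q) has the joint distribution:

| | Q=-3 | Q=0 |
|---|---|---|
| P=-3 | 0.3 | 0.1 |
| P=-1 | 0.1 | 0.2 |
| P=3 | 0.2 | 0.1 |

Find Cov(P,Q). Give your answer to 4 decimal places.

E[P] = -0.6,  E[Q] = -1.8
E[PQ] = 1.2
Cov(P,Q) = E[PQ] − E[P]E[Q] = 1.2 − (-0.6)(-1.8) = 0.12

0.1200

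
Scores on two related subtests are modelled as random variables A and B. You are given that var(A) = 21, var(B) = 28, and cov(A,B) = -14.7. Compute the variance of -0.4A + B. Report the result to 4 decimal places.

43.1200

var(-0.4A + B) = (-0.4)²·var(A) + (1)²·var(B) + 2·(-0.4)·(1)·cov(A,B)
= 0.16·21 + 1·28 + -0.8·-14.7 = 43.12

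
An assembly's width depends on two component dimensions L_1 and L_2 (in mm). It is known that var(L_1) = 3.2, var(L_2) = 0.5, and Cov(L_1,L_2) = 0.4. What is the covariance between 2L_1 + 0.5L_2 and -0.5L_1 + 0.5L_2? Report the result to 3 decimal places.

Cov(2L_1 + 0.5L_2, -0.5L_1 + 0.5L_2) = (2)(-0.5)var(L_1) + (0.5)(0.5)var(L_2) + [(2)(0.5) + (0.5)(-0.5)]Cov(L_1,L_2)
= -1·3.2 + 0.25·0.5 + 0.75·0.4 = -2.775

-2.775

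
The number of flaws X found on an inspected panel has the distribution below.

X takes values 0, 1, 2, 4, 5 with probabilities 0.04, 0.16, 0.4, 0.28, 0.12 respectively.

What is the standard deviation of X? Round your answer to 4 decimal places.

E[X] = (0)(0.04) + (1)(0.16) + (2)(0.4) + (4)(0.28) + (5)(0.12) = 2.68
E[X²] = (0)²(0.04) + (1)²(0.16) + (2)²(0.4) + (4)²(0.28) + (5)²(0.12) = 9.24
V(X) = E[X²] − (E[X])² = 9.24 − (2.68)² = 2.0576
SD(X) = √2.0576 ≈ 1.4344

1.4344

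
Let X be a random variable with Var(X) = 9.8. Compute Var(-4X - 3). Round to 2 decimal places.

Var(-4X - 3) = (-4)²·Var(X) = 16·9.8 = 156.8

156.80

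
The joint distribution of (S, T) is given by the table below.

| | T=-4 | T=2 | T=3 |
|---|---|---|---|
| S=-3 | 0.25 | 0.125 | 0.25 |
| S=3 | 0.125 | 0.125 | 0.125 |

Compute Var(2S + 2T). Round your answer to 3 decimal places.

78.938

E[S] = -0.75,  E[T] = 0.125,  E[ST] = 0.375
Var(S) = 9 − (-0.75)² = 8.4375;  Var(T) = 10.375 − (0.125)² = 10.359375
cov(S,T) = 0.375 − (-0.75)(0.125) = 0.46875
Var(2S + 2T) = (2)²·8.4375 + (2)²·10.359375 + 2·(2)·(2)·0.46875 = 78.9375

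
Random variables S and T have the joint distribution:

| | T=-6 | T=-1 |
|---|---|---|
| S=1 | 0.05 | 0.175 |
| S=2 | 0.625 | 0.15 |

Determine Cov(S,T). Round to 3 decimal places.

-0.509

E[S] = 1.775,  E[T] = -4.375
E[ST] = -8.275
Cov(S,T) = E[ST] − E[S]E[T] = -8.275 − (1.775)(-4.375) = -0.509375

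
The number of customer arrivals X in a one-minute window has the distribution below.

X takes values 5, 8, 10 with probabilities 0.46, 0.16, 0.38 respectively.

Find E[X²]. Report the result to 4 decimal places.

E[X²] = (5)²(0.46) + (8)²(0.16) + (10)²(0.38) = 59.74

59.7400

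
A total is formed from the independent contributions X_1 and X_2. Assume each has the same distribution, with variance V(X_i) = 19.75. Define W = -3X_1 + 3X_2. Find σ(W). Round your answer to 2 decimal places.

18.85

By independence, V(W) = (-3)²V(X_1) + (3)²V(X_2)
= (-3)²·19.75 + (3)²·19.75 = 355.5
σ(W) = √355.5 ≈ 18.85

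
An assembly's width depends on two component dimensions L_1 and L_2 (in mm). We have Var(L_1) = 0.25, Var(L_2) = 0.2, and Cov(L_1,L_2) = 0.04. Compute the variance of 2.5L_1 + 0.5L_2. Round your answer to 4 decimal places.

1.7125

Var(2.5L_1 + 0.5L_2) = (2.5)²·Var(L_1) + (0.5)²·Var(L_2) + 2·(2.5)·(0.5)·Cov(L_1,L_2)
= 6.25·0.25 + 0.25·0.2 + 2.5·0.04 = 1.7125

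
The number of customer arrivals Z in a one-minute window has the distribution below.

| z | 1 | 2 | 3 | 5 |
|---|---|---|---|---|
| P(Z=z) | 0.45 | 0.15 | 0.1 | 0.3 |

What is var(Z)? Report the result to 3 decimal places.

2.948

E[Z] = (1)(0.45) + (2)(0.15) + (3)(0.1) + (5)(0.3) = 2.55
E[Z²] = (1)²(0.45) + (2)²(0.15) + (3)²(0.1) + (5)²(0.3) = 9.45
var(Z) = E[Z²] − (E[Z])² = 9.45 − (2.55)² = 2.9475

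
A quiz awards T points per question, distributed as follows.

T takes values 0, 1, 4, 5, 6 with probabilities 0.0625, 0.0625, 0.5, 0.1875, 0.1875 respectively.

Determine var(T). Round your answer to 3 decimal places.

2.484

E[T] = (0)(0.0625) + (1)(0.0625) + (4)(0.5) + (5)(0.1875) + (6)(0.1875) = 4.125
E[T²] = (0)²(0.0625) + (1)²(0.0625) + (4)²(0.5) + (5)²(0.1875) + (6)²(0.1875) = 19.5
var(T) = E[T²] − (E[T])² = 19.5 − (4.125)² = 2.484375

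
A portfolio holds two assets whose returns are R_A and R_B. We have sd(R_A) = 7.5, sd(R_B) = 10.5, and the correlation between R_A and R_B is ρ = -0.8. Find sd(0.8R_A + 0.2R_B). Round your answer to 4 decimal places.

var(R_A) = (7.5)² = 56.25;  var(R_B) = (10.5)² = 110.25
Cov(R_A,R_B) = ρ·sd(R_A)·sd(R_B) = -0.8·7.5·10.5 = -63
var(0.8R_A + 0.2R_B) = (0.8)²·var(R_A) + (0.2)²·var(R_B) + 2·(0.8)·(0.2)·Cov(R_A,R_B)
= 0.64·56.25 + 0.04·110.25 + 0.32·-63 = 20.25
sd(0.8R_A + 0.2R_B) = √20.25 ≈ 4.5000

4.5000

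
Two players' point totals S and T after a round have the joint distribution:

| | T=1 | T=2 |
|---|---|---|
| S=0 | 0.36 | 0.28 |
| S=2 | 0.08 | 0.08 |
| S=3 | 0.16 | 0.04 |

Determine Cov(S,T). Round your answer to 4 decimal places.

E[S] = 0.92,  E[T] = 1.4
E[ST] = 1.2
Cov(S,T) = E[ST] − E[S]E[T] = 1.2 − (0.92)(1.4) = -0.088

-0.0880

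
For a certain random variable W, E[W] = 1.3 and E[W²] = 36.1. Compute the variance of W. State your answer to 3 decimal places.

34.410

Var(W) = 36.1 − (1.3)² = 34.41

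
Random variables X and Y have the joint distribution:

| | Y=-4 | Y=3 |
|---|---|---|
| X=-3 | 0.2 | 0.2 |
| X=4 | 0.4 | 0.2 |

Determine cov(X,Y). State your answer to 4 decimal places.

-1.9600

E[X] = 1.2,  E[Y] = -1.2
E[XY] = -3.4
cov(X,Y) = E[XY] − E[X]E[Y] = -3.4 − (1.2)(-1.2) = -1.96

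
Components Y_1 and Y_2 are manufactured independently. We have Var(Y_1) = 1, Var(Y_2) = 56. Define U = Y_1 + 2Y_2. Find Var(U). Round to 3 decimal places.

By independence, Var(U) = (1)²Var(Y_1) + (2)²Var(Y_2)
= (1)²·1 + (2)²·56 = 225

225.000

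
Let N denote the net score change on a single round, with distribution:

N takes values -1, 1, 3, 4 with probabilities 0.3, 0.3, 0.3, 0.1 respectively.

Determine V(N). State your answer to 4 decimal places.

E[N] = (-1)(0.3) + (1)(0.3) + (3)(0.3) + (4)(0.1) = 1.3
E[N²] = (-1)²(0.3) + (1)²(0.3) + (3)²(0.3) + (4)²(0.1) = 4.9
V(N) = E[N²] − (E[N])² = 4.9 − (1.3)² = 3.21

3.2100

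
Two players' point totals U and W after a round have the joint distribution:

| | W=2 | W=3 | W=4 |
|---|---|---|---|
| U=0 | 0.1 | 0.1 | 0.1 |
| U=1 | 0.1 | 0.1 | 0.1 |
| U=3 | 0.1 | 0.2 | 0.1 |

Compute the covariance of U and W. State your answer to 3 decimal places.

0.000

E[U] = 1.5,  E[W] = 3
E[UW] = 4.5
cov(U,W) = E[UW] − E[U]E[W] = 4.5 − (1.5)(3) = 0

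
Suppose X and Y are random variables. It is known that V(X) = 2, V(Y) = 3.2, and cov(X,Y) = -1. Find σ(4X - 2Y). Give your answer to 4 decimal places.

V(4X - 2Y) = (4)²·V(X) + (-2)²·V(Y) + 2·(4)·(-2)·cov(X,Y)
= 16·2 + 4·3.2 + -16·-1 = 60.8
σ(4X - 2Y) = √60.8 ≈ 7.7974

7.7974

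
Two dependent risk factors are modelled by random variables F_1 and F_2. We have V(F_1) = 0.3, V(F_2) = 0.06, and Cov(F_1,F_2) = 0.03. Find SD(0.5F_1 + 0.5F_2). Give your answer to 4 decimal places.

0.3240

V(0.5F_1 + 0.5F_2) = (0.5)²·V(F_1) + (0.5)²·V(F_2) + 2·(0.5)·(0.5)·Cov(F_1,F_2)
= 0.25·0.3 + 0.25·0.06 + 0.5·0.03 = 0.105
SD(0.5F_1 + 0.5F_2) = √0.105 ≈ 0.3240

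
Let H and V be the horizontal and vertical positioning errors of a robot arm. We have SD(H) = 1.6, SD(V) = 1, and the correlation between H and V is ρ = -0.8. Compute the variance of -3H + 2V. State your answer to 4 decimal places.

42.4000

Var(H) = (1.6)² = 2.56;  Var(V) = (1)² = 1
Cov(H,V) = ρ·SD(H)·SD(V) = -0.8·1.6·1 = -1.28
Var(-3H + 2V) = (-3)²·Var(H) + (2)²·Var(V) + 2·(-3)·(2)·Cov(H,V)
= 9·2.56 + 4·1 + -12·-1.28 = 42.4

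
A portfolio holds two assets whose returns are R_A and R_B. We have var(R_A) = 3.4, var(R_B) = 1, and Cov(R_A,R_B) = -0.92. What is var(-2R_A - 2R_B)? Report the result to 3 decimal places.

10.240

var(-2R_A - 2R_B) = (-2)²·var(R_A) + (-2)²·var(R_B) + 2·(-2)·(-2)·Cov(R_A,R_B)
= 4·3.4 + 4·1 + 8·-0.92 = 10.24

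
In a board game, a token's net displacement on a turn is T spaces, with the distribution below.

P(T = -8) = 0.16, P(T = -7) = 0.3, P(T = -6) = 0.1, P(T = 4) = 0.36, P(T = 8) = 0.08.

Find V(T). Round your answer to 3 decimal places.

E[T] = (-8)(0.16) + (-7)(0.3) + (-6)(0.1) + (4)(0.36) + (8)(0.08) = -1.9
E[T²] = (-8)²(0.16) + (-7)²(0.3) + (-6)²(0.1) + (4)²(0.36) + (8)²(0.08) = 39.42
V(T) = E[T²] − (E[T])² = 39.42 − (-1.9)² = 35.81

35.810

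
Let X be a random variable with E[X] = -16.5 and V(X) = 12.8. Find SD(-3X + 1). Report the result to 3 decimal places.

V(-3X + 1) = (-3)²·12.8 = 115.2
SD(-3X + 1) = √115.2 ≈ 10.733

10.733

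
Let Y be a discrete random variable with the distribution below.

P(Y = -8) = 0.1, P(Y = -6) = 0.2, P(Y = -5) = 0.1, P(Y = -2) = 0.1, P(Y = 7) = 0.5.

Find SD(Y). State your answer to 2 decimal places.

6.35

E[Y] = (-8)(0.1) + (-6)(0.2) + (-5)(0.1) + (-2)(0.1) + (7)(0.5) = 0.8
E[Y²] = (-8)²(0.1) + (-6)²(0.2) + (-5)²(0.1) + (-2)²(0.1) + (7)²(0.5) = 41
Var(Y) = E[Y²] − (E[Y])² = 41 − (0.8)² = 40.36
SD(Y) = √40.36 ≈ 6.35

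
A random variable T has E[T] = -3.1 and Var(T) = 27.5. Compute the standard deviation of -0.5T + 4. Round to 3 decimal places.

2.622

Var(-0.5T + 4) = (-0.5)²·27.5 = 6.875
σ(-0.5T + 4) = √6.875 ≈ 2.622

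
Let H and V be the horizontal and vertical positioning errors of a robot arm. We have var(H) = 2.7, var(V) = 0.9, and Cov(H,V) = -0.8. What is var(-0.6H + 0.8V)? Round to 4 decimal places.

2.3160

var(-0.6H + 0.8V) = (-0.6)²·var(H) + (0.8)²·var(V) + 2·(-0.6)·(0.8)·Cov(H,V)
= 0.36·2.7 + 0.64·0.9 + -0.96·-0.8 = 2.316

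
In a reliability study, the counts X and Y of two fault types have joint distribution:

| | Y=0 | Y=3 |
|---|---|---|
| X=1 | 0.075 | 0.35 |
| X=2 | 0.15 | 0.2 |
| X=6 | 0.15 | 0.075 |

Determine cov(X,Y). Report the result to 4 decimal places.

-1.0406

E[X] = 2.475,  E[Y] = 1.875
E[XY] = 3.6
cov(X,Y) = E[XY] − E[X]E[Y] = 3.6 − (2.475)(1.875) = -1.040625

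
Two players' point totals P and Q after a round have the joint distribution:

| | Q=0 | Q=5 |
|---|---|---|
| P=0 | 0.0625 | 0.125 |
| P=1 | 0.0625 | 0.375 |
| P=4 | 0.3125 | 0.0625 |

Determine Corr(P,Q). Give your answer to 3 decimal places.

E[P] = 1.9375,  E[Q] = 2.8125
E[PQ] = 3.125
Cov(P,Q) = E[PQ] − E[P]E[Q] = 3.125 − (1.9375)(2.8125) = -2.32421875
Var(P) = 2.68359375,  Var(Q) = 6.15234375
ρ = -2.32421875 / √(2.68359375·6.15234375) ≈ -0.572

-0.572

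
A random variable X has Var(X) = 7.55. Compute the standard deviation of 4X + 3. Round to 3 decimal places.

10.991

Var(4X + 3) = (4)²·7.55 = 120.8
σ(4X + 3) = √120.8 ≈ 10.991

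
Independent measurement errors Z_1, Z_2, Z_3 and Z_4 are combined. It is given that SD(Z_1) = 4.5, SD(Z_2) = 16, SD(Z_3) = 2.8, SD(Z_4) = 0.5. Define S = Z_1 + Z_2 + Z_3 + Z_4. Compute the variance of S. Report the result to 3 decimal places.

var(Z_1) = 20.25, var(Z_2) = 256, var(Z_3) = 7.84, var(Z_4) = 0.25
By independence, var(S) = (1)²var(Z_1) + (1)²var(Z_2) + (1)²var(Z_3) + (1)²var(Z_4)
= (1)²·20.25 + (1)²·256 + (1)²·7.84 + (1)²·0.25 = 284.34

284.340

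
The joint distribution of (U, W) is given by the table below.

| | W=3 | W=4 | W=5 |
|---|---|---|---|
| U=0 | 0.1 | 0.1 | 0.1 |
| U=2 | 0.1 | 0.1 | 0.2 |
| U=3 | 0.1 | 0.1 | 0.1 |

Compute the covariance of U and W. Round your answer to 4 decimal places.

E[U] = 1.7,  E[W] = 4.1
E[UW] = 7
Cov(U,W) = E[UW] − E[U]E[W] = 7 − (1.7)(4.1) = 0.03

0.0300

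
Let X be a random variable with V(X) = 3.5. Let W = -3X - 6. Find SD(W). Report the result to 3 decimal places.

V(-3X - 6) = (-3)²·3.5 = 31.5
SD(W) = √31.5 ≈ 5.612

5.612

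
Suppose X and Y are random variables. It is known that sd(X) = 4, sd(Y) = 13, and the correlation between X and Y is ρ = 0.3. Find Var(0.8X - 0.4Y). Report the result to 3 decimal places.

Var(X) = (4)² = 16;  Var(Y) = (13)² = 169
cov(X,Y) = ρ·sd(X)·sd(Y) = 0.3·4·13 = 15.6
Var(0.8X - 0.4Y) = (0.8)²·Var(X) + (-0.4)²·Var(Y) + 2·(0.8)·(-0.4)·cov(X,Y)
= 0.64·16 + 0.16·169 + -0.64·15.6 = 27.296

27.296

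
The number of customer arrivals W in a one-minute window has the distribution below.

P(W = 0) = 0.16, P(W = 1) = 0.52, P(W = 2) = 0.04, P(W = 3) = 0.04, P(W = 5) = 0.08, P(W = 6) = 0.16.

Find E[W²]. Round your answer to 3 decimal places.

E[W²] = (0)²(0.16) + (1)²(0.52) + (2)²(0.04) + (3)²(0.04) + (5)²(0.08) + (6)²(0.16) = 8.8

8.800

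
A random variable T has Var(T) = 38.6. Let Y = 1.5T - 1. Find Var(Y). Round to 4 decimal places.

86.8500

Var(1.5T - 1) = (1.5)²·Var(T) = 2.25·38.6 = 86.85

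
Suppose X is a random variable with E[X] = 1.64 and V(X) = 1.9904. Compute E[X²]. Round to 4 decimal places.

E[X²] = V(X) + (E[X])² = 1.9904 + (1.64)² = 4.68

4.6800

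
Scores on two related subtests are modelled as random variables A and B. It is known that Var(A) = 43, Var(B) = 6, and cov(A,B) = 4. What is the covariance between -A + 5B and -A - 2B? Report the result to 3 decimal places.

-29.000

cov(-A + 5B, -A - 2B) = (-1)(-1)Var(A) + (5)(-2)Var(B) + [(-1)(-2) + (5)(-1)]cov(A,B)
= 1·43 + -10·6 + -3·4 = -29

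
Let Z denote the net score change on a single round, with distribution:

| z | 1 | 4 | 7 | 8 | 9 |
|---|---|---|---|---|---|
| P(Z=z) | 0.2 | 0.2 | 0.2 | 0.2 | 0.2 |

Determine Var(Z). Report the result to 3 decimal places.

8.560

E[Z] = (1)(0.2) + (4)(0.2) + (7)(0.2) + (8)(0.2) + (9)(0.2) = 5.8
E[Z²] = (1)²(0.2) + (4)²(0.2) + (7)²(0.2) + (8)²(0.2) + (9)²(0.2) = 42.2
Var(Z) = E[Z²] − (E[Z])² = 42.2 − (5.8)² = 8.56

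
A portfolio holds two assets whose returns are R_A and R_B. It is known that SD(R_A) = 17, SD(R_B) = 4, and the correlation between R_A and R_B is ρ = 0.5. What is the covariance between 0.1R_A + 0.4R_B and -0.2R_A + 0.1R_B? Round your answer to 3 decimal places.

var(R_A) = (17)² = 289;  var(R_B) = (4)² = 16
cov(R_A,R_B) = ρ·SD(R_A)·SD(R_B) = 0.5·17·4 = 34
cov(0.1R_A + 0.4R_B, -0.2R_A + 0.1R_B) = (0.1)(-0.2)var(R_A) + (0.4)(0.1)var(R_B) + [(0.1)(0.1) + (0.4)(-0.2)]cov(R_A,R_B)
= -0.02·289 + 0.04·16 + -0.07·34 = -7.52

-7.520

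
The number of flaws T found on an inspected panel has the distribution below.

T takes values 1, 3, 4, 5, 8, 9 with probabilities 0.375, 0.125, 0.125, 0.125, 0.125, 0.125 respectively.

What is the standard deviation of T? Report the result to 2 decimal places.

2.96

E[T] = (1)(0.375) + (3)(0.125) + (4)(0.125) + (5)(0.125) + (8)(0.125) + (9)(0.125) = 4
E[T²] = (1)²(0.375) + (3)²(0.125) + (4)²(0.125) + (5)²(0.125) + (8)²(0.125) + (9)²(0.125) = 24.75
Var(T) = E[T²] − (E[T])² = 24.75 − (4)² = 8.75
SD(T) = √8.75 ≈ 2.96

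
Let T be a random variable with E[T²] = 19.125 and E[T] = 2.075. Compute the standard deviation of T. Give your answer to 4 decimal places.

V(T) = 19.125 − (2.075)² = 14.819375
SD(T) = √14.819375 ≈ 3.8496

3.8496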